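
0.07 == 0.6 False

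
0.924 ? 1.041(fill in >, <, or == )<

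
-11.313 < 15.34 True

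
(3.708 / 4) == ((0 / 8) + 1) False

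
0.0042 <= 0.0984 True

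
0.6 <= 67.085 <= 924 True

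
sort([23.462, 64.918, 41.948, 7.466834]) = [7.466834, 23.462, 41.948, 64.918]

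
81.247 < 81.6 True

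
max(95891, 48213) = 95891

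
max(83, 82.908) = 83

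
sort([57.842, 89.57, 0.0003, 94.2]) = [0.0003, 57.842, 89.57, 94.2]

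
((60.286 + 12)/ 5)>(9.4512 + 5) True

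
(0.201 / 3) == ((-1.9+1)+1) False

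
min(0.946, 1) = 0.946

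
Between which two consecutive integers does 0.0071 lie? 0 and 1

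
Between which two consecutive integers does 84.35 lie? 84 and 85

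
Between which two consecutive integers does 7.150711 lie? 7 and 8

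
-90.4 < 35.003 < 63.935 True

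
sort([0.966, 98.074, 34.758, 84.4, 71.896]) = [0.966, 34.758, 71.896, 84.4, 98.074]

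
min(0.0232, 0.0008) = 0.0008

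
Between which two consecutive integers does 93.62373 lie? 93 and 94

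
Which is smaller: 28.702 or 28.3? 28.3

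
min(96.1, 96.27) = 96.1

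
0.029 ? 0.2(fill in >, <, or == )<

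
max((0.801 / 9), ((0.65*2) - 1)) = 0.3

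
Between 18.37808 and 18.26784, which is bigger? 18.37808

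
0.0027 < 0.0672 True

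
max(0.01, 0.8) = 0.8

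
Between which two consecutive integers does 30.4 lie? 30 and 31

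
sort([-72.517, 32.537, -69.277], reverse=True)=[32.537, -69.277, -72.517]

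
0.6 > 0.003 True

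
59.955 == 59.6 False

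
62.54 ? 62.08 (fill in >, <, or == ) >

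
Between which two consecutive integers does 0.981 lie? 0 and 1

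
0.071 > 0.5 False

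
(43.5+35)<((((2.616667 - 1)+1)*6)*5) True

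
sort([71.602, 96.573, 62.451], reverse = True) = [96.573, 71.602, 62.451]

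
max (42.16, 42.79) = 42.79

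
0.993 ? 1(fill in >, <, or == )<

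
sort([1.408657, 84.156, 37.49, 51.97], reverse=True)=[84.156, 51.97, 37.49, 1.408657]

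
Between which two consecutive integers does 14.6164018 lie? 14 and 15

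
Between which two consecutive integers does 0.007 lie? 0 and 1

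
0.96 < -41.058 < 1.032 False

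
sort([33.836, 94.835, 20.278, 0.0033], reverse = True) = [94.835, 33.836, 20.278, 0.0033]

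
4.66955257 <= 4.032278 False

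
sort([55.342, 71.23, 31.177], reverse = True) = [71.23, 55.342, 31.177]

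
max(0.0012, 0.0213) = 0.0213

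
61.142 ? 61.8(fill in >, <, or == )<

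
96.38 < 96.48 True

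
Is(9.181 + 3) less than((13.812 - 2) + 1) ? Yes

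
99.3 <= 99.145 False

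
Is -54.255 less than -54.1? Yes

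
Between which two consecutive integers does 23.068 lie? 23 and 24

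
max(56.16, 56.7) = 56.7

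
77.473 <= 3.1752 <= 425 False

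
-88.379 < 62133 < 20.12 False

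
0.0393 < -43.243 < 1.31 False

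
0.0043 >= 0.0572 False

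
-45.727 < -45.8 False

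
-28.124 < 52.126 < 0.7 False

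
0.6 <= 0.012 False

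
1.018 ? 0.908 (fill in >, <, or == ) >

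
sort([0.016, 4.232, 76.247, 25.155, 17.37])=[0.016, 4.232, 17.37, 25.155, 76.247]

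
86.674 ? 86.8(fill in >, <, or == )<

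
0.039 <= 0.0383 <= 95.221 False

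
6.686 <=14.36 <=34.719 True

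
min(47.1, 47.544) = 47.1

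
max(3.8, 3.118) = 3.8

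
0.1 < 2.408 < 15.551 True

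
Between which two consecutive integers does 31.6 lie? 31 and 32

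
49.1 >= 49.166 False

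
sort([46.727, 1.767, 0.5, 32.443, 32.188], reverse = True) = [46.727, 32.443, 32.188, 1.767, 0.5]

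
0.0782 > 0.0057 True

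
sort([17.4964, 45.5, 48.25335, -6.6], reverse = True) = [48.25335, 45.5, 17.4964, -6.6]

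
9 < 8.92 False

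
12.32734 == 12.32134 False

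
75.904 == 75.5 False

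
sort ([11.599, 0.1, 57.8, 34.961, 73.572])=[0.1, 11.599, 34.961, 57.8, 73.572]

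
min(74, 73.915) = 73.915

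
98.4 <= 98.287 False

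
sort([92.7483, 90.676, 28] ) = [28, 90.676, 92.7483]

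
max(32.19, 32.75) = 32.75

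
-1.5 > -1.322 False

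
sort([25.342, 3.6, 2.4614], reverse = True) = [25.342, 3.6, 2.4614]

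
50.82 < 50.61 False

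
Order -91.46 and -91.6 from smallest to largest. -91.6, -91.46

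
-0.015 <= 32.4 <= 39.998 True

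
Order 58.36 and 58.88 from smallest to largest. 58.36, 58.88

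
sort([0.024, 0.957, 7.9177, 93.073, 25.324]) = [0.024, 0.957, 7.9177, 25.324, 93.073]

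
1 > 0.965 True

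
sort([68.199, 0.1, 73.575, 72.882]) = [0.1, 68.199, 72.882, 73.575]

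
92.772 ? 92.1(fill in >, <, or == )>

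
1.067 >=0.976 True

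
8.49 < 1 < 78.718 False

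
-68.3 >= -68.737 True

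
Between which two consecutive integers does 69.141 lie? 69 and 70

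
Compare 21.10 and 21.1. They are equal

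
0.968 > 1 False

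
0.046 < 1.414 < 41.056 True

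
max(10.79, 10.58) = 10.79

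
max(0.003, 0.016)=0.016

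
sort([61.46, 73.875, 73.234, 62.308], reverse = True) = [73.875, 73.234, 62.308, 61.46]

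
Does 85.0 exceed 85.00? No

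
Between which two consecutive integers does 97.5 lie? 97 and 98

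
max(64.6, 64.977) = 64.977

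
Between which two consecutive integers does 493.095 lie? 493 and 494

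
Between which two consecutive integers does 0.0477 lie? 0 and 1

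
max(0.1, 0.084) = 0.1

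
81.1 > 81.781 False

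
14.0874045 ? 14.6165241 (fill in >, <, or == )<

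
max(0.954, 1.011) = 1.011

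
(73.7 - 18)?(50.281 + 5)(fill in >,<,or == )>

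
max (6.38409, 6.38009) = 6.38409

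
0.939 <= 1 True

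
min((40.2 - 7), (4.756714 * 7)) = 33.2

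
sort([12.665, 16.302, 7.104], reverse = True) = [16.302, 12.665, 7.104]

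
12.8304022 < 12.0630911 False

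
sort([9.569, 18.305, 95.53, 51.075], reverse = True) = [95.53, 51.075, 18.305, 9.569]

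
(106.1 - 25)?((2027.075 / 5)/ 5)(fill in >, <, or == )>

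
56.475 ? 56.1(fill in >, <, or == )>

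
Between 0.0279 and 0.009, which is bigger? 0.0279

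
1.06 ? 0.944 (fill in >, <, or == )>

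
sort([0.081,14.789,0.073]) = [0.073,0.081,14.789]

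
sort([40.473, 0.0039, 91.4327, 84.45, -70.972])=[-70.972, 0.0039, 40.473, 84.45, 91.4327]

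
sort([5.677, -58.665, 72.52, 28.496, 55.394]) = [-58.665, 5.677, 28.496, 55.394, 72.52]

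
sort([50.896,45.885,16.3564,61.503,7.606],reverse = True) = [61.503,50.896,45.885,16.3564,7.606]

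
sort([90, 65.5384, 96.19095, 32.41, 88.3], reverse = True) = [96.19095, 90, 88.3, 65.5384, 32.41]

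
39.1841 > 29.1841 True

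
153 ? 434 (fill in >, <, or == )<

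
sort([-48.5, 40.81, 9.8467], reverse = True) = [40.81, 9.8467, -48.5]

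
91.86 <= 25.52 False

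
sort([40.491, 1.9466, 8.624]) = [1.9466, 8.624, 40.491]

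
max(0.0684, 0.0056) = 0.0684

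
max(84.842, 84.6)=84.842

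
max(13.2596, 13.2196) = 13.2596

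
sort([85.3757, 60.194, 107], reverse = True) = [107, 85.3757, 60.194]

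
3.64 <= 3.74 True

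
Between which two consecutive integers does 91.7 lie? 91 and 92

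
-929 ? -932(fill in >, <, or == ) >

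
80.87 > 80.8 True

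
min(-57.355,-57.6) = -57.6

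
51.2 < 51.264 True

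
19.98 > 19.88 True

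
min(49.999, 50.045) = 49.999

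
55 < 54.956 False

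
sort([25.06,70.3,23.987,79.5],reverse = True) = [79.5,70.3,25.06,23.987]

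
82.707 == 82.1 False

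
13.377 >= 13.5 False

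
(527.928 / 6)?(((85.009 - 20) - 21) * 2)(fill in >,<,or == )<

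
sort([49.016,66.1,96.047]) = [49.016,66.1,96.047]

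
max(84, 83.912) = 84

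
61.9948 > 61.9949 False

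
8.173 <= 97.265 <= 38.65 False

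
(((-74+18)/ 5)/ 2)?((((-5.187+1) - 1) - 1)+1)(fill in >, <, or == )<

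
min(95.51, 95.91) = 95.51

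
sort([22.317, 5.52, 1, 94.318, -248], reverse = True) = [94.318, 22.317, 5.52, 1, -248]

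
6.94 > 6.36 True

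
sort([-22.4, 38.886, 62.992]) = [-22.4, 38.886, 62.992]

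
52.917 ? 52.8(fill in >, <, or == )>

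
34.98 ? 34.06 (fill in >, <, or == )>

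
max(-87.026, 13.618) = 13.618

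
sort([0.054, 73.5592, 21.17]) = [0.054, 21.17, 73.5592]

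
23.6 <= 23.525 False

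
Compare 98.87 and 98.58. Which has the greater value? 98.87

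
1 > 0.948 True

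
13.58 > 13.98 False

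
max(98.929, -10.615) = 98.929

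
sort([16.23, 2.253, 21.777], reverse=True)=[21.777, 16.23, 2.253]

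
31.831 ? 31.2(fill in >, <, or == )>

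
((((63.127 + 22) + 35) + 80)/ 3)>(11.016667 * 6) True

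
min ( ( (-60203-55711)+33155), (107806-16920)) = -82759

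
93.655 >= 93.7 False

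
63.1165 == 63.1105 False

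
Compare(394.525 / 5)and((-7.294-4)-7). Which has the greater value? (394.525 / 5)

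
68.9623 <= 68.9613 False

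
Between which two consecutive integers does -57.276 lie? -58 and -57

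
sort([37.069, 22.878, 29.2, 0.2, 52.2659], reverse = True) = [52.2659, 37.069, 29.2, 22.878, 0.2]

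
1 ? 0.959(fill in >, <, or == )>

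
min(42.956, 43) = 42.956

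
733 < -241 False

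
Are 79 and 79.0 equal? Yes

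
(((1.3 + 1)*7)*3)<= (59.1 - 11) False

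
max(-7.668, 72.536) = 72.536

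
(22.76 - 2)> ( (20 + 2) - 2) True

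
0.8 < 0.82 True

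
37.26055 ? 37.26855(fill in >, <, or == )<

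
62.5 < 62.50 False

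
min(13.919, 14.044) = 13.919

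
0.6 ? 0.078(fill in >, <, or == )>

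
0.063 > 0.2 False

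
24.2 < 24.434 True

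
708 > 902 False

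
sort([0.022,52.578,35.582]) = [0.022,35.582,52.578]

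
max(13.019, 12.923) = 13.019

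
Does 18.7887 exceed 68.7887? No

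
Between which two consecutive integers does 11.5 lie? 11 and 12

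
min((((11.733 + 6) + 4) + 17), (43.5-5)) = 38.5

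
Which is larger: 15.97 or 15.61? 15.97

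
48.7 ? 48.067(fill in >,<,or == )>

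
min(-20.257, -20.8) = -20.8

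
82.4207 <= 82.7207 True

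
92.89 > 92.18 True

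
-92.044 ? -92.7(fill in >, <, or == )>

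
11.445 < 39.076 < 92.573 True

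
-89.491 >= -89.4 False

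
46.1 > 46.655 False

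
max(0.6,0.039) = 0.6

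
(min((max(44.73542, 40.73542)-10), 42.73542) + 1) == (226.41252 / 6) False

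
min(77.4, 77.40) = 77.4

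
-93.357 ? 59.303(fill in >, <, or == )<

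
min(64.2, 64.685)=64.2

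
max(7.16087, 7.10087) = 7.16087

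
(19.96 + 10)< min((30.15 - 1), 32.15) False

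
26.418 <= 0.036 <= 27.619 False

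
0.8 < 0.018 False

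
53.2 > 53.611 False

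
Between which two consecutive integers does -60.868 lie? -61 and -60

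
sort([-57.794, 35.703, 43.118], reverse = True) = [43.118, 35.703, -57.794]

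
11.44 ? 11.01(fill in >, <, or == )>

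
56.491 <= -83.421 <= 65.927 False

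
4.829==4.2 False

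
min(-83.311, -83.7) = -83.7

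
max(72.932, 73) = 73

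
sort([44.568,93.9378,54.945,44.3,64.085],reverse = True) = [93.9378,64.085,54.945,44.568,44.3]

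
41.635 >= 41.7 False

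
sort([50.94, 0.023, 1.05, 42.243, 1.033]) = [0.023, 1.033, 1.05, 42.243, 50.94]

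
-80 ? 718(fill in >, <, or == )<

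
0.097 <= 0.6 True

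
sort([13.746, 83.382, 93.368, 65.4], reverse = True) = [93.368, 83.382, 65.4, 13.746]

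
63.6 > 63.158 True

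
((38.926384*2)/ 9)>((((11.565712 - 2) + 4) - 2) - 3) True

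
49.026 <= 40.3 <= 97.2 False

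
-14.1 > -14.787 True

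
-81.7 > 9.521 False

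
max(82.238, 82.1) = 82.238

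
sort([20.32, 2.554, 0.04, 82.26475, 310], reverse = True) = [310, 82.26475, 20.32, 2.554, 0.04]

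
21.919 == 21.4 False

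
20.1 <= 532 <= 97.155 False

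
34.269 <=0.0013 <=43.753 False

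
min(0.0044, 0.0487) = 0.0044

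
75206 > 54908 True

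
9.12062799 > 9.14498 False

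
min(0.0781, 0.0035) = 0.0035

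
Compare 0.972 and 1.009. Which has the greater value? 1.009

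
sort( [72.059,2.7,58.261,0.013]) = [0.013,2.7,58.261,72.059]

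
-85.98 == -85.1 False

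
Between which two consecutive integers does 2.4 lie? 2 and 3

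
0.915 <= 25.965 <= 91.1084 True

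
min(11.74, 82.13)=11.74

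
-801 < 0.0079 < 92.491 True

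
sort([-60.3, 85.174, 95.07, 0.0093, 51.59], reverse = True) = [95.07, 85.174, 51.59, 0.0093, -60.3]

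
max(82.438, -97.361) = 82.438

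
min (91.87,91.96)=91.87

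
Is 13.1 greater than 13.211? No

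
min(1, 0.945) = 0.945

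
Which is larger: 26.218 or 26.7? 26.7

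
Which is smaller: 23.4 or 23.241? 23.241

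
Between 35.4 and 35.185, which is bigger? 35.4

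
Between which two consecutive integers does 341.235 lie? 341 and 342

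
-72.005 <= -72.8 False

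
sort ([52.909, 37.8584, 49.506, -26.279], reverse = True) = [52.909, 49.506, 37.8584, -26.279]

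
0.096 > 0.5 False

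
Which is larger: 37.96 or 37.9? 37.96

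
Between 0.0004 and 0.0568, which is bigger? 0.0568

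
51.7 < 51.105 False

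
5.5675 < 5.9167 True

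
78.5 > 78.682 False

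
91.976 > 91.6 True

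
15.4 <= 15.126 False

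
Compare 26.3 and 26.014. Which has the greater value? 26.3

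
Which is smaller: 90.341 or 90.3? 90.3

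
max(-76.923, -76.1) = -76.1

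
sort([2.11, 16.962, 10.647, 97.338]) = [2.11, 10.647, 16.962, 97.338]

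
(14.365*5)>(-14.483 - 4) True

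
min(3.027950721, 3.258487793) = 3.027950721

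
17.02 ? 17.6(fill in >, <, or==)<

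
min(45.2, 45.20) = 45.2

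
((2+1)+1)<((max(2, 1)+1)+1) False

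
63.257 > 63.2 True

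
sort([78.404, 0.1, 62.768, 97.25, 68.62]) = [0.1, 62.768, 68.62, 78.404, 97.25]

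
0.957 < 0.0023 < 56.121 False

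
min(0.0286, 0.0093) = 0.0093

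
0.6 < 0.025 False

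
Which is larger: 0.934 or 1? 1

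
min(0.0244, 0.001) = 0.001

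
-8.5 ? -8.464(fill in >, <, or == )<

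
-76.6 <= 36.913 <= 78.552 True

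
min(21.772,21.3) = 21.3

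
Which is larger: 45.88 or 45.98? 45.98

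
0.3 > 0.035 True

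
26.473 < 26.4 False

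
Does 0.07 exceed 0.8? No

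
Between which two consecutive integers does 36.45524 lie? 36 and 37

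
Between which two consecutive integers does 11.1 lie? 11 and 12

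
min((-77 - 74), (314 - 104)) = -151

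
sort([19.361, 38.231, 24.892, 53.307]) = [19.361, 24.892, 38.231, 53.307]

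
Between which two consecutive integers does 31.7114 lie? 31 and 32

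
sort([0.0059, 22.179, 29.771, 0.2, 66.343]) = [0.0059, 0.2, 22.179, 29.771, 66.343]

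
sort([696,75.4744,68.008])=[68.008,75.4744,696]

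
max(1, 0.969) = 1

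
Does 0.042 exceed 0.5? No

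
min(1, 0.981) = 0.981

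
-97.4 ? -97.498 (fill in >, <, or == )>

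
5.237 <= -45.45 False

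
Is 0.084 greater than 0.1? No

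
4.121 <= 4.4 True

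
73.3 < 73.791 True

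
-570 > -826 True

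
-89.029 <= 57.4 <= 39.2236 False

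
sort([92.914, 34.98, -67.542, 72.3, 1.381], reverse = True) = [92.914, 72.3, 34.98, 1.381, -67.542]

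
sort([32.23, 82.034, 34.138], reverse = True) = [82.034, 34.138, 32.23]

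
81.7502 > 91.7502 False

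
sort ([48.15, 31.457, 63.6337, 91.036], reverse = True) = [91.036, 63.6337, 48.15, 31.457]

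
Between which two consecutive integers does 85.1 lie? 85 and 86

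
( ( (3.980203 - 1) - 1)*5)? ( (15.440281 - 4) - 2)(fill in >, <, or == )>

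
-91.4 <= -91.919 False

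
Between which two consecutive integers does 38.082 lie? 38 and 39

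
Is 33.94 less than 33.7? No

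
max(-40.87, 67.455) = 67.455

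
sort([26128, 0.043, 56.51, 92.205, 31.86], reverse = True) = [26128, 92.205, 56.51, 31.86, 0.043]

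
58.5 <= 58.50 True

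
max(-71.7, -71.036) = -71.036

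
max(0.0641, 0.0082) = 0.0641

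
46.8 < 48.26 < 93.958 True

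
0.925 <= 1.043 True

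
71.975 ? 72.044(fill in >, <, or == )<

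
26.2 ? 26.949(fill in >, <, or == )<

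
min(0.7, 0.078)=0.078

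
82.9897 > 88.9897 False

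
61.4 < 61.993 True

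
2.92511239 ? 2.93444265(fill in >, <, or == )<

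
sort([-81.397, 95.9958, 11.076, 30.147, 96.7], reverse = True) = [96.7, 95.9958, 30.147, 11.076, -81.397]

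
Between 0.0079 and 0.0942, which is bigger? 0.0942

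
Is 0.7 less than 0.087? No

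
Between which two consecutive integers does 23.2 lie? 23 and 24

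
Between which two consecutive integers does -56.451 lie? -57 and -56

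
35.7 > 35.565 True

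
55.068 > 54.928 True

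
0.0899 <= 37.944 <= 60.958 True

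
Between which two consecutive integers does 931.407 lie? 931 and 932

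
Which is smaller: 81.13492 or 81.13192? 81.13192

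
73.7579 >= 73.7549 True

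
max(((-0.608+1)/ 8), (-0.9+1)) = 0.1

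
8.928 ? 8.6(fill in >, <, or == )>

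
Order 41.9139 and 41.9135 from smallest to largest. 41.9135,41.9139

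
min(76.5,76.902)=76.5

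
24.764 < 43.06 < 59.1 True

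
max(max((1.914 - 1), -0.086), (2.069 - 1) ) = 1.069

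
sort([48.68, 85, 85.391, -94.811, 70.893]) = [-94.811, 48.68, 70.893, 85, 85.391]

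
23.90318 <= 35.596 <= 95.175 True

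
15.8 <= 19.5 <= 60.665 True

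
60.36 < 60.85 True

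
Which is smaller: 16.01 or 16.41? 16.01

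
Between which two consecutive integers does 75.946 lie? 75 and 76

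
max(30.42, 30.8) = 30.8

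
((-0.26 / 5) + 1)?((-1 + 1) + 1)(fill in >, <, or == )<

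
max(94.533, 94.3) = 94.533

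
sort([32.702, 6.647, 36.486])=[6.647, 32.702, 36.486]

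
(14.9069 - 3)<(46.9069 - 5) True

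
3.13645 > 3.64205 False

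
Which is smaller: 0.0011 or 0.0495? 0.0011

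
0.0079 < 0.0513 True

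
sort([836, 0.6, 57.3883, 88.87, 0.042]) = [0.042, 0.6, 57.3883, 88.87, 836]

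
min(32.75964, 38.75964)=32.75964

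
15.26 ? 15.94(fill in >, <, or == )<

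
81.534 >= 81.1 True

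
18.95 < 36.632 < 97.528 True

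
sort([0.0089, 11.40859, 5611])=[0.0089, 11.40859, 5611]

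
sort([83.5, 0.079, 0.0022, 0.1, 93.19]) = [0.0022, 0.079, 0.1, 83.5, 93.19]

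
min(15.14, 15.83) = 15.14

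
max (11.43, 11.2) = 11.43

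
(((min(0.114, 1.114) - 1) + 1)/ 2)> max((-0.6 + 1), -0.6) False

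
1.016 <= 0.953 False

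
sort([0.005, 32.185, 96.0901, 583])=[0.005, 32.185, 96.0901, 583]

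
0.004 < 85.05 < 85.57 True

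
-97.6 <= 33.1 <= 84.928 True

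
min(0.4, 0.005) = 0.005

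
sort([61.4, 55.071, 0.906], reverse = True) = [61.4, 55.071, 0.906]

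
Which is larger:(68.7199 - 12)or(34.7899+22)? (34.7899+22)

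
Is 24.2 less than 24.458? Yes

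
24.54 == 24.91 False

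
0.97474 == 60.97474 False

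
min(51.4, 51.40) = 51.4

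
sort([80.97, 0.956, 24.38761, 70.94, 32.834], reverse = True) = [80.97, 70.94, 32.834, 24.38761, 0.956]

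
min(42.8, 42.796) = 42.796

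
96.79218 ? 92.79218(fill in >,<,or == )>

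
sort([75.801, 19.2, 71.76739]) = [19.2, 71.76739, 75.801]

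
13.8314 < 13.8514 True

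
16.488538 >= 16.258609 True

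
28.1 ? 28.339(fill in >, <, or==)<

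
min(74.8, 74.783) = 74.783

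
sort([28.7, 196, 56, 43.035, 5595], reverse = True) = [5595, 196, 56, 43.035, 28.7]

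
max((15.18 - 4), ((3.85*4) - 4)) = 11.4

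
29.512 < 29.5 False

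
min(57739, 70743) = 57739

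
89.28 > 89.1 True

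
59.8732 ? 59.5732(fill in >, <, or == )>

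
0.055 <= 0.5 True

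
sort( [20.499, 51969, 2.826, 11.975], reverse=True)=[51969, 20.499, 11.975, 2.826]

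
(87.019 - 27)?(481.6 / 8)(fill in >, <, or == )<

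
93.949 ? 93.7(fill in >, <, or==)>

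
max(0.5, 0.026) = 0.5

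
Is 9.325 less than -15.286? No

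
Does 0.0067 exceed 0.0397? No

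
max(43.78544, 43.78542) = 43.78544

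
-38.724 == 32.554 False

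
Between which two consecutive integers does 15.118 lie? 15 and 16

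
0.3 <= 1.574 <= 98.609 True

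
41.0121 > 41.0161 False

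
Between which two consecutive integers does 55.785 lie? 55 and 56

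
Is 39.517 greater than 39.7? No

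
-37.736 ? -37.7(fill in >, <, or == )<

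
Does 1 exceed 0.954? Yes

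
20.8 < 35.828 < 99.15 True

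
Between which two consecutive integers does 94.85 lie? 94 and 95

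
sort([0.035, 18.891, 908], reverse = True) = [908, 18.891, 0.035]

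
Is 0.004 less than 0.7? Yes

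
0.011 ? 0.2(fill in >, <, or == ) <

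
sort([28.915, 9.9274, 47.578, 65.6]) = [9.9274, 28.915, 47.578, 65.6]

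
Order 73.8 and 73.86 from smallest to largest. 73.8, 73.86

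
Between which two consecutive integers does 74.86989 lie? 74 and 75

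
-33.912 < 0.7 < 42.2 True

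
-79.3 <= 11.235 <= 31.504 True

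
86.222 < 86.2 False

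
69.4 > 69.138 True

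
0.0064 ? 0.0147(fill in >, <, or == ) <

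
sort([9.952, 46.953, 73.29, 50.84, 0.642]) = [0.642, 9.952, 46.953, 50.84, 73.29]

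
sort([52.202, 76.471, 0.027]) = [0.027, 52.202, 76.471]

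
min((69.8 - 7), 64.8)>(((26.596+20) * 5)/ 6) True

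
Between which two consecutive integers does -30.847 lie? -31 and -30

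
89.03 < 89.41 True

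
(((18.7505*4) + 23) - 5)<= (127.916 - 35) False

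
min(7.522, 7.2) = 7.2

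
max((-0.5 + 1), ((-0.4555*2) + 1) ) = 0.5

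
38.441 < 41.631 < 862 True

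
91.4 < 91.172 False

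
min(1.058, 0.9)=0.9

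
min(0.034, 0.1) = 0.034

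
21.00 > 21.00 False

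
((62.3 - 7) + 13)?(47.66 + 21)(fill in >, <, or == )<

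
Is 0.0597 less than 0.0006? No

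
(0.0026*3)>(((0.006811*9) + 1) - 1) False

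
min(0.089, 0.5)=0.089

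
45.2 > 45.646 False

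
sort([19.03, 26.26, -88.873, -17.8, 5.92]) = [-88.873, -17.8, 5.92, 19.03, 26.26]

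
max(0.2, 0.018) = 0.2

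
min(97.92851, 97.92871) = 97.92851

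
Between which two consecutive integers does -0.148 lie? -1 and 0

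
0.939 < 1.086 True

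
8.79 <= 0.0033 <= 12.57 False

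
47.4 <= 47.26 False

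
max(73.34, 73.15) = 73.34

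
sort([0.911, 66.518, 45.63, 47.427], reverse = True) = [66.518, 47.427, 45.63, 0.911]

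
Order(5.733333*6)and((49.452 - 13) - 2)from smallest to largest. (5.733333*6), ((49.452 - 13) - 2)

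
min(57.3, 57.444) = 57.3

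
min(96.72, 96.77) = 96.72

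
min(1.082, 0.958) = 0.958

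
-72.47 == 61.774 False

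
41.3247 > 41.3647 False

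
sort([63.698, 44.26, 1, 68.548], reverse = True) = [68.548, 63.698, 44.26, 1]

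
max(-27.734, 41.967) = 41.967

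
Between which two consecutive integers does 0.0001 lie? 0 and 1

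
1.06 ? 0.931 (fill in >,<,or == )>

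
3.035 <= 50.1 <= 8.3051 False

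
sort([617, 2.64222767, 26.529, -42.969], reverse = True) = [617, 26.529, 2.64222767, -42.969]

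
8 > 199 False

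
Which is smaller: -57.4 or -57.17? -57.4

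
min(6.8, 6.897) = 6.8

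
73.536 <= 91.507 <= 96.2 True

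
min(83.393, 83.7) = 83.393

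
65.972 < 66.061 True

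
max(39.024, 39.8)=39.8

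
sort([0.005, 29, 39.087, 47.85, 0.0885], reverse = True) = [47.85, 39.087, 29, 0.0885, 0.005]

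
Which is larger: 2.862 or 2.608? 2.862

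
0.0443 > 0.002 True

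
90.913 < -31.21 False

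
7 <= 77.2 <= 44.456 False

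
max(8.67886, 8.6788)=8.67886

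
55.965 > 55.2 True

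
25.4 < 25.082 False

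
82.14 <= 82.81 True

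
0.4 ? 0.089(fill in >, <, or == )>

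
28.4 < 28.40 False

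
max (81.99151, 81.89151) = 81.99151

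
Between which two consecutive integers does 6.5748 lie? 6 and 7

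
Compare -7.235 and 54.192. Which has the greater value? 54.192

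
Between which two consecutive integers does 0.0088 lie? 0 and 1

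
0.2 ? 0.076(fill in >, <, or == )>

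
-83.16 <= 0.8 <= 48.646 True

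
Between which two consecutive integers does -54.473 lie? -55 and -54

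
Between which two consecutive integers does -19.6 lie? -20 and -19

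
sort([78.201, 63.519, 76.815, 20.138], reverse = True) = [78.201, 76.815, 63.519, 20.138]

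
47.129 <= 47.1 False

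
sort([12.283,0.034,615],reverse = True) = [615,12.283,0.034]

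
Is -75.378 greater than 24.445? No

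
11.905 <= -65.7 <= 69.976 False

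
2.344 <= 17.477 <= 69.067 True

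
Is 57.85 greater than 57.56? Yes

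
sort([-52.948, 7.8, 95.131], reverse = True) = [95.131, 7.8, -52.948]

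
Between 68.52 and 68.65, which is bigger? 68.65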